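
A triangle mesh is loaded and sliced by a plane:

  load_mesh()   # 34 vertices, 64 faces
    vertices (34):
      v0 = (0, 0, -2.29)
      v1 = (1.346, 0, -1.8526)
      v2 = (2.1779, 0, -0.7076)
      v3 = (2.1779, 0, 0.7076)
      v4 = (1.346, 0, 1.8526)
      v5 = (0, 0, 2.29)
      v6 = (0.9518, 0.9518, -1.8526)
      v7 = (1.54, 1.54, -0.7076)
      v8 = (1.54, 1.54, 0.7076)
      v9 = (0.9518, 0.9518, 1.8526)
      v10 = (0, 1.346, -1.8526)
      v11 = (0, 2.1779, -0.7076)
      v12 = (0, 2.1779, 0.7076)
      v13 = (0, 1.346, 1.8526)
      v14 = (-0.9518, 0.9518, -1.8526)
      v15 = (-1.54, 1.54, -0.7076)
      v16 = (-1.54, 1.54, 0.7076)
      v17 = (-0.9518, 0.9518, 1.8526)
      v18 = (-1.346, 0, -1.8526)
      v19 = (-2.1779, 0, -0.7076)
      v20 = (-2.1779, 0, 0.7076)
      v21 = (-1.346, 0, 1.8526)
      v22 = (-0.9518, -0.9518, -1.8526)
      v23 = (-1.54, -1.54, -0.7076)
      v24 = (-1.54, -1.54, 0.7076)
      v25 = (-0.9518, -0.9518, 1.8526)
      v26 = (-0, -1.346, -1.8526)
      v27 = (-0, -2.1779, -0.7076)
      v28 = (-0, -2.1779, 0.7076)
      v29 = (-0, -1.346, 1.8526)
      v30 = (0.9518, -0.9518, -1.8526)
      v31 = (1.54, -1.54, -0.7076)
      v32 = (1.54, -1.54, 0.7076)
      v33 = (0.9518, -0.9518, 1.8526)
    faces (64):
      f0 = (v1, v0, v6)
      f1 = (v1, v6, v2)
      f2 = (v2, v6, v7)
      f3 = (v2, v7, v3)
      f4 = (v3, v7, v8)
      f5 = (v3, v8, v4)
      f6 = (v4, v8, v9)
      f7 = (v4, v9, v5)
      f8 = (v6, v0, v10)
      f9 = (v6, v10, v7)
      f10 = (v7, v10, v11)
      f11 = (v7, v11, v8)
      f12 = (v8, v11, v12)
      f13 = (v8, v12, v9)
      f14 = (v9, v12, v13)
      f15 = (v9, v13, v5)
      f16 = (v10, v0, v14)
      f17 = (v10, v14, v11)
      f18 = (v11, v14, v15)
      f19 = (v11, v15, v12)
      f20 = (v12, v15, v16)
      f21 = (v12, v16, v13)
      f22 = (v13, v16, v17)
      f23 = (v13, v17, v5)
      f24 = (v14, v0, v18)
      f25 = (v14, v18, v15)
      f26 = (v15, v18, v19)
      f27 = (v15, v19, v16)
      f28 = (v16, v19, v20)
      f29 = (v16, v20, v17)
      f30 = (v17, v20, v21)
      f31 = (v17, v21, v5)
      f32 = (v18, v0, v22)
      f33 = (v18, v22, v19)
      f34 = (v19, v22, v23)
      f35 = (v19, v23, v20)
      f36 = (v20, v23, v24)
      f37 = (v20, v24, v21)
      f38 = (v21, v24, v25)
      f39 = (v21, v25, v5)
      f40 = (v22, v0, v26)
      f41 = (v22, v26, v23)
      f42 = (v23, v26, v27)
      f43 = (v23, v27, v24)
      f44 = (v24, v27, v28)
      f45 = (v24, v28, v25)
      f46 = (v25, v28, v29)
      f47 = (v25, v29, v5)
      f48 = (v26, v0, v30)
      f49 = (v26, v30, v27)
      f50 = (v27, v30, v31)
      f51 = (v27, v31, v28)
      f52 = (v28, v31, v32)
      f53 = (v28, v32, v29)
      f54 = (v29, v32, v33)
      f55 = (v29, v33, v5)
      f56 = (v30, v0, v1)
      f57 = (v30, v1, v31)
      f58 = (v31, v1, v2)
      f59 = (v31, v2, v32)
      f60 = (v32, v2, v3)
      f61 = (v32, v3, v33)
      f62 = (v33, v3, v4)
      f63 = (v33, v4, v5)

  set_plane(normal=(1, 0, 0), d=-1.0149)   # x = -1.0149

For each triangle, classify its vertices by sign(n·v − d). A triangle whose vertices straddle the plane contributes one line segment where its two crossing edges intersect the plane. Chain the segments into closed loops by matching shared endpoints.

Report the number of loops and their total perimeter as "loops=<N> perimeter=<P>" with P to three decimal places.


Straddling triangles (20 of 64):
  (v11,v14,v15) [++-] → (-1.0149, 1.0149, -1.72977)–(-1.0149, 1.75751, -0.7076)  len=1.2634
  (v11,v15,v12) [+-+] → (-1.0149, 1.75751, -0.7076)–(-1.0149, 1.75751, -0.225054)  len=0.4825
  (v12,v15,v16) [+--] → (-1.0149, 1.75751, -0.225054)–(-1.0149, 1.75751, 0.7076)  len=0.9327
  (v12,v16,v13) [+-+] → (-1.0149, 1.75751, 0.7076)–(-1.0149, 1.47385, 1.09802)  len=0.4826
  (v13,v16,v17) [+-+] → (-1.0149, 1.47385, 1.09802)–(-1.0149, 1.0149, 1.72977)  len=0.7809
  (v14,v0,v18) [++-] → (-1.0149, 0, -1.9602)–(-1.0149, 0.799444, -1.8526)  len=0.8067
  (v14,v18,v15) [+--] → (-1.0149, 0.799444, -1.8526)–(-1.0149, 1.0149, -1.72977)  len=0.2480
  (v16,v20,v17) [--+] → (-1.0149, 0.902817, 1.79367)–(-1.0149, 1.0149, 1.72977)  len=0.1290
  (v17,v20,v21) [+--] → (-1.0149, 0.902817, 1.79367)–(-1.0149, 0.799444, 1.8526)  len=0.1190
  (v17,v21,v5) [+-+] → (-1.0149, 0.799444, 1.8526)–(-1.0149, 0, 1.9602)  len=0.8067
  (v18,v0,v22) [-++] → (-1.0149, 0, -1.9602)–(-1.0149, -0.799444, -1.8526)  len=0.8067
  (v18,v22,v19) [-+-] → (-1.0149, -0.799444, -1.8526)–(-1.0149, -0.902817, -1.79367)  len=0.1190
  (v19,v22,v23) [-+-] → (-1.0149, -0.902817, -1.79367)–(-1.0149, -1.0149, -1.72977)  len=0.1290
  (v21,v24,v25) [--+] → (-1.0149, -1.0149, 1.72977)–(-1.0149, -0.799444, 1.8526)  len=0.2480
  (v21,v25,v5) [-++] → (-1.0149, -0.799444, 1.8526)–(-1.0149, 0, 1.9602)  len=0.8067
  (v22,v26,v23) [++-] → (-1.0149, -1.47385, -1.09802)–(-1.0149, -1.0149, -1.72977)  len=0.7809
  (v23,v26,v27) [-++] → (-1.0149, -1.47385, -1.09802)–(-1.0149, -1.75751, -0.7076)  len=0.4826
  (v23,v27,v24) [-+-] → (-1.0149, -1.75751, -0.7076)–(-1.0149, -1.75751, 0.225054)  len=0.9327
  (v24,v27,v28) [-++] → (-1.0149, -1.75751, 0.225054)–(-1.0149, -1.75751, 0.7076)  len=0.4825
  (v24,v28,v25) [-++] → (-1.0149, -1.75751, 0.7076)–(-1.0149, -1.0149, 1.72977)  len=1.2634

Chained into 1 loop(s):
  loop 1: 20 segments, perimeter = 12.1028
Total perimeter = 12.103

loops=1 perimeter=12.103


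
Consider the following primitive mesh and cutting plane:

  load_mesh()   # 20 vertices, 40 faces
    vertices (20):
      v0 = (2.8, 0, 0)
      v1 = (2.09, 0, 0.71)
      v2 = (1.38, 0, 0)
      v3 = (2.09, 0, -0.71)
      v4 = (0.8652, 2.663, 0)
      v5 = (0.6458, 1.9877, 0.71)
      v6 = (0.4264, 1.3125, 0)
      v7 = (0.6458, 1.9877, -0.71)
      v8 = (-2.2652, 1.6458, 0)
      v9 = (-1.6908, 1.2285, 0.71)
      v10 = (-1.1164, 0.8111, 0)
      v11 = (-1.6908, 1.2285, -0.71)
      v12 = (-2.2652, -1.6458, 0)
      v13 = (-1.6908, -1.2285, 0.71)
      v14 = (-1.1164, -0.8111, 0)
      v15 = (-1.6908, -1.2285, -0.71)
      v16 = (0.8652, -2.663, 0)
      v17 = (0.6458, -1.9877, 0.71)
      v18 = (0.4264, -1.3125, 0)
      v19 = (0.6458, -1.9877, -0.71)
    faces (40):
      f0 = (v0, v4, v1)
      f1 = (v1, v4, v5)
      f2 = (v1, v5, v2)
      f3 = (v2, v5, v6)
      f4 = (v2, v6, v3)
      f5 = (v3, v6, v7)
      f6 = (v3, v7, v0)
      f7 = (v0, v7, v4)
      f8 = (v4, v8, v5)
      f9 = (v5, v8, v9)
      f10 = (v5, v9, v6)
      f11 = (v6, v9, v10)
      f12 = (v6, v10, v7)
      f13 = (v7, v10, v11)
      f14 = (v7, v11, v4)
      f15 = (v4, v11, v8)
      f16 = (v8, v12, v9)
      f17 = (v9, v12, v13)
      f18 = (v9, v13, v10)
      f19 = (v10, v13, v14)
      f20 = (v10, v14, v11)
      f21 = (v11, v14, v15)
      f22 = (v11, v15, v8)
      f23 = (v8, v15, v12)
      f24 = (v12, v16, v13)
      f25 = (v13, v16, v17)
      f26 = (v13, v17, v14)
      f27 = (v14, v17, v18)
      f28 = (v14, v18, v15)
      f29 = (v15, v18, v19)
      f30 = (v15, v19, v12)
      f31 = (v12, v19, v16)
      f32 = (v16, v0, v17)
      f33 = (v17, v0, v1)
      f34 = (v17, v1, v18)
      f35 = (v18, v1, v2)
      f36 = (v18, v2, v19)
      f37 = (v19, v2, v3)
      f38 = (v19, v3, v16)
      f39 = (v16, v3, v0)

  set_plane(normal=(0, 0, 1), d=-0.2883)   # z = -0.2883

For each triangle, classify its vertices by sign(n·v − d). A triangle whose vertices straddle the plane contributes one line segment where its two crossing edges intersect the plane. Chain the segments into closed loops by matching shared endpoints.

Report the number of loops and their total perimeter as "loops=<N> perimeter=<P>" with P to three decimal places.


loops=2 perimeter=24.569

Straddling triangles (20 of 40):
  (v2,v6,v3) [++-] → (1.10192, 0.779551, -0.2883)–(1.6683, 0, -0.2883)  len=0.9636
  (v3,v6,v7) [-+-] → (1.10192, 0.779551, -0.2883)–(0.515489, 1.58667, -0.2883)  len=0.9977
  (v3,v7,v0) [--+] → (1.92527, 0.807118, -0.2883)–(2.5117, 0, -0.2883)  len=0.9977
  (v0,v7,v4) [+-+] → (1.92527, 0.807118, -0.2883)–(0.776111, 2.38879, -0.2883)  len=1.9551
  (v6,v10,v7) [++-] → (-0.400848, 1.28887, -0.2883)–(0.515489, 1.58667, -0.2883)  len=0.9635
  (v7,v10,v11) [-+-] → (-0.400848, 1.28887, -0.2883)–(-1.34964, 0.980588, -0.2883)  len=0.9976
  (v7,v11,v4) [--+] → (-0.17268, 2.08051, -0.2883)–(0.776111, 2.38879, -0.2883)  len=0.9976
  (v4,v11,v8) [+-+] → (-0.17268, 2.08051, -0.2883)–(-2.03196, 1.47635, -0.2883)  len=1.9550
  (v10,v14,v11) [++-] → (-1.34964, 0.0170925, -0.2883)–(-1.34964, 0.980588, -0.2883)  len=0.9635
  (v11,v14,v15) [-+-] → (-1.34964, 0.0170925, -0.2883)–(-1.34964, -0.980588, -0.2883)  len=0.9977
  (v11,v15,v8) [--+] → (-2.03196, 0.478672, -0.2883)–(-2.03196, 1.47635, -0.2883)  len=0.9977
  (v8,v15,v12) [+-+] → (-2.03196, 0.478672, -0.2883)–(-2.03196, -1.47635, -0.2883)  len=1.9550
  (v14,v18,v15) [++-] → (-0.433302, -1.27839, -0.2883)–(-1.34964, -0.980588, -0.2883)  len=0.9635
  (v15,v18,v19) [-+-] → (-0.433302, -1.27839, -0.2883)–(0.515489, -1.58667, -0.2883)  len=0.9976
  (v15,v19,v12) [--+] → (-1.08317, -1.78463, -0.2883)–(-2.03196, -1.47635, -0.2883)  len=0.9976
  (v12,v19,v16) [+-+] → (-1.08317, -1.78463, -0.2883)–(0.776111, -2.38879, -0.2883)  len=1.9550
  (v18,v2,v19) [++-] → (1.08187, -0.807118, -0.2883)–(0.515489, -1.58667, -0.2883)  len=0.9636
  (v19,v2,v3) [-+-] → (1.08187, -0.807118, -0.2883)–(1.6683, 0, -0.2883)  len=0.9977
  (v19,v3,v16) [--+] → (1.36254, -1.58167, -0.2883)–(0.776111, -2.38879, -0.2883)  len=0.9977
  (v16,v3,v0) [+-+] → (1.36254, -1.58167, -0.2883)–(2.5117, 0, -0.2883)  len=1.9551

Chained into 2 loop(s):
  loop 1: 10 segments, perimeter = 9.8059
  loop 2: 10 segments, perimeter = 14.7633
Total perimeter = 24.569


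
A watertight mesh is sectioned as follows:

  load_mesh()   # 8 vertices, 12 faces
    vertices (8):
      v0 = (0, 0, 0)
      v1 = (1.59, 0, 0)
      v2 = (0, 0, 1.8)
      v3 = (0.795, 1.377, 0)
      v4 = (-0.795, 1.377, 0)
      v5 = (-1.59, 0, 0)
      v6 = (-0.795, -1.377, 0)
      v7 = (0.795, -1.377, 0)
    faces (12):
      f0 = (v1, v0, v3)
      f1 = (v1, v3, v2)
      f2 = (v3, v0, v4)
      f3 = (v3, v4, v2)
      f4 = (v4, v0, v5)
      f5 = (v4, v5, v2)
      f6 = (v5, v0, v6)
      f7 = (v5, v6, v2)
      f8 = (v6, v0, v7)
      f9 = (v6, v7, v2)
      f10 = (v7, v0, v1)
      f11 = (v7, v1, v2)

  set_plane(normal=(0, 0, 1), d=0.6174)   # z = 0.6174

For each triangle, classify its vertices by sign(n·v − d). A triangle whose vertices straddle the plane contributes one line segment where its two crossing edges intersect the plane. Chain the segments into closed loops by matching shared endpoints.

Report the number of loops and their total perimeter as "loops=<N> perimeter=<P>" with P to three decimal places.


Straddling triangles (6 of 12):
  (v1,v3,v2) [--+] → (0.522315, 0.904689, 0.6174)–(1.04463, 0, 0.6174)  len=1.0446
  (v3,v4,v2) [--+] → (-0.522315, 0.904689, 0.6174)–(0.522315, 0.904689, 0.6174)  len=1.0446
  (v4,v5,v2) [--+] → (-1.04463, 0, 0.6174)–(-0.522315, 0.904689, 0.6174)  len=1.0446
  (v5,v6,v2) [--+] → (-0.522315, -0.904689, 0.6174)–(-1.04463, 0, 0.6174)  len=1.0446
  (v6,v7,v2) [--+] → (0.522315, -0.904689, 0.6174)–(-0.522315, -0.904689, 0.6174)  len=1.0446
  (v7,v1,v2) [--+] → (1.04463, 0, 0.6174)–(0.522315, -0.904689, 0.6174)  len=1.0446

Chained into 1 loop(s):
  loop 1: 6 segments, perimeter = 6.2678
Total perimeter = 6.268

loops=1 perimeter=6.268


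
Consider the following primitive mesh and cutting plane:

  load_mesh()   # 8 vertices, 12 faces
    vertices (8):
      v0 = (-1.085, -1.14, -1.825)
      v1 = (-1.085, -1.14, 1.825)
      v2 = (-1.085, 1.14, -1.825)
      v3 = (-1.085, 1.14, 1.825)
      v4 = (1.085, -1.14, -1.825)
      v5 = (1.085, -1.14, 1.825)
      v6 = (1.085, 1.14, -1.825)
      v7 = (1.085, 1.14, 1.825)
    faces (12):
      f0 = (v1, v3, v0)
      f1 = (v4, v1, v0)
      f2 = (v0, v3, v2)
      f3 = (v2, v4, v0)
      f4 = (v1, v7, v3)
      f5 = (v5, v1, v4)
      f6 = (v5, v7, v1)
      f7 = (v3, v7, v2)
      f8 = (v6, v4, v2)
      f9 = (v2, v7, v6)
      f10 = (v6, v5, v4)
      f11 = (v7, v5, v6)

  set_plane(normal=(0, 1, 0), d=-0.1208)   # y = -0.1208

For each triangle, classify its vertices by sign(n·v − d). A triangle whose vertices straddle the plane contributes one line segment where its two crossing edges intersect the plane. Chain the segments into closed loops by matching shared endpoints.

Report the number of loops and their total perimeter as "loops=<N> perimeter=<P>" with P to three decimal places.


loops=1 perimeter=11.640

Straddling triangles (8 of 12):
  (v1,v3,v0) [-+-] → (-1.085, -0.1208, 1.825)–(-1.085, -0.1208, -0.193386)  len=2.0184
  (v0,v3,v2) [-++] → (-1.085, -0.1208, -0.193386)–(-1.085, -0.1208, -1.825)  len=1.6316
  (v2,v4,v0) [+--] → (0.114972, -0.1208, -1.825)–(-1.085, -0.1208, -1.825)  len=1.2000
  (v1,v7,v3) [-++] → (-0.114972, -0.1208, 1.825)–(-1.085, -0.1208, 1.825)  len=0.9700
  (v5,v7,v1) [-+-] → (1.085, -0.1208, 1.825)–(-0.114972, -0.1208, 1.825)  len=1.2000
  (v6,v4,v2) [+-+] → (1.085, -0.1208, -1.825)–(0.114972, -0.1208, -1.825)  len=0.9700
  (v6,v5,v4) [+--] → (1.085, -0.1208, 0.193386)–(1.085, -0.1208, -1.825)  len=2.0184
  (v7,v5,v6) [+-+] → (1.085, -0.1208, 1.825)–(1.085, -0.1208, 0.193386)  len=1.6316

Chained into 1 loop(s):
  loop 1: 8 segments, perimeter = 11.6400
Total perimeter = 11.640


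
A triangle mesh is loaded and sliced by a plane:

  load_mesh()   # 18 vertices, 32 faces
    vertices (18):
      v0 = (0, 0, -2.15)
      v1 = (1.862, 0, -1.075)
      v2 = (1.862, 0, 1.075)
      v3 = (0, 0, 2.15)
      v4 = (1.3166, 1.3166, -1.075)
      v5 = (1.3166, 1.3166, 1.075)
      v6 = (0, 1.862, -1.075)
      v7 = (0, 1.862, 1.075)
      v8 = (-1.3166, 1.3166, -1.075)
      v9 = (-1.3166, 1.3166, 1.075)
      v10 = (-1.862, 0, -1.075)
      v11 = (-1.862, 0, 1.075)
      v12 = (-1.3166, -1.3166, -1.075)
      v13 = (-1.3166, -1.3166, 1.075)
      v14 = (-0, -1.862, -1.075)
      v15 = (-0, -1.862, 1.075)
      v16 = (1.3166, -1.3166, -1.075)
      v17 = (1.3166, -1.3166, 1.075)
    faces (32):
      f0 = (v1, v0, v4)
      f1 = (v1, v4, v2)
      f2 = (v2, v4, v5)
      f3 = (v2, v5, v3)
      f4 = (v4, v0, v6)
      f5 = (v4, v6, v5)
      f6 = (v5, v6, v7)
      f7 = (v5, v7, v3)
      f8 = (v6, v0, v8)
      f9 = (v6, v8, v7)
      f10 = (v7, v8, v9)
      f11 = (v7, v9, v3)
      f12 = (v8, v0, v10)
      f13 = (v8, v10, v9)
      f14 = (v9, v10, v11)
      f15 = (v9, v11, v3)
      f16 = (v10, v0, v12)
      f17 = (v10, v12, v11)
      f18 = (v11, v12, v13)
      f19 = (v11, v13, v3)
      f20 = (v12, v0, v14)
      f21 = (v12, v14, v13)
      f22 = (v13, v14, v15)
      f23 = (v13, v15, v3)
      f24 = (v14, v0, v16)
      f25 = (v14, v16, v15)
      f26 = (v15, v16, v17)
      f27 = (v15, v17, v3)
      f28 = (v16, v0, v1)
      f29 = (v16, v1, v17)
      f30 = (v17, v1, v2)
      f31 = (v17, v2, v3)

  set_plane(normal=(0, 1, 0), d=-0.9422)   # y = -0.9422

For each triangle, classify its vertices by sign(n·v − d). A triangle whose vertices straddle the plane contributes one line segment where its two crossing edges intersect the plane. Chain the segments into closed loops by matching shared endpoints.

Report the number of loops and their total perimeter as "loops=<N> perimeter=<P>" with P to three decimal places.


loops=1 perimeter=10.621

Straddling triangles (12 of 32):
  (v10,v0,v12) [++-] → (-0.9422, -0.9422, -1.3807)–(-1.47169, -0.9422, -1.075)  len=0.6114
  (v10,v12,v11) [+-+] → (-1.47169, -0.9422, -1.075)–(-1.47169, -0.9422, -0.463607)  len=0.6114
  (v11,v12,v13) [+--] → (-1.47169, -0.9422, -0.463607)–(-1.47169, -0.9422, 1.075)  len=1.5386
  (v11,v13,v3) [+-+] → (-1.47169, -0.9422, 1.075)–(-0.9422, -0.9422, 1.3807)  len=0.6114
  (v12,v0,v14) [-+-] → (-0.9422, -0.9422, -1.3807)–(0, -0.9422, -1.60603)  len=0.9688
  (v13,v15,v3) [--+] → (0, -0.9422, 1.60603)–(-0.9422, -0.9422, 1.3807)  len=0.9688
  (v14,v0,v16) [-+-] → (0, -0.9422, -1.60603)–(0.9422, -0.9422, -1.3807)  len=0.9688
  (v15,v17,v3) [--+] → (0.9422, -0.9422, 1.3807)–(0, -0.9422, 1.60603)  len=0.9688
  (v16,v0,v1) [-++] → (0.9422, -0.9422, -1.3807)–(1.47169, -0.9422, -1.075)  len=0.6114
  (v16,v1,v17) [-+-] → (1.47169, -0.9422, -1.075)–(1.47169, -0.9422, 0.463607)  len=1.5386
  (v17,v1,v2) [-++] → (1.47169, -0.9422, 0.463607)–(1.47169, -0.9422, 1.075)  len=0.6114
  (v17,v2,v3) [-++] → (1.47169, -0.9422, 1.075)–(0.9422, -0.9422, 1.3807)  len=0.6114

Chained into 1 loop(s):
  loop 1: 12 segments, perimeter = 10.6207
Total perimeter = 10.621


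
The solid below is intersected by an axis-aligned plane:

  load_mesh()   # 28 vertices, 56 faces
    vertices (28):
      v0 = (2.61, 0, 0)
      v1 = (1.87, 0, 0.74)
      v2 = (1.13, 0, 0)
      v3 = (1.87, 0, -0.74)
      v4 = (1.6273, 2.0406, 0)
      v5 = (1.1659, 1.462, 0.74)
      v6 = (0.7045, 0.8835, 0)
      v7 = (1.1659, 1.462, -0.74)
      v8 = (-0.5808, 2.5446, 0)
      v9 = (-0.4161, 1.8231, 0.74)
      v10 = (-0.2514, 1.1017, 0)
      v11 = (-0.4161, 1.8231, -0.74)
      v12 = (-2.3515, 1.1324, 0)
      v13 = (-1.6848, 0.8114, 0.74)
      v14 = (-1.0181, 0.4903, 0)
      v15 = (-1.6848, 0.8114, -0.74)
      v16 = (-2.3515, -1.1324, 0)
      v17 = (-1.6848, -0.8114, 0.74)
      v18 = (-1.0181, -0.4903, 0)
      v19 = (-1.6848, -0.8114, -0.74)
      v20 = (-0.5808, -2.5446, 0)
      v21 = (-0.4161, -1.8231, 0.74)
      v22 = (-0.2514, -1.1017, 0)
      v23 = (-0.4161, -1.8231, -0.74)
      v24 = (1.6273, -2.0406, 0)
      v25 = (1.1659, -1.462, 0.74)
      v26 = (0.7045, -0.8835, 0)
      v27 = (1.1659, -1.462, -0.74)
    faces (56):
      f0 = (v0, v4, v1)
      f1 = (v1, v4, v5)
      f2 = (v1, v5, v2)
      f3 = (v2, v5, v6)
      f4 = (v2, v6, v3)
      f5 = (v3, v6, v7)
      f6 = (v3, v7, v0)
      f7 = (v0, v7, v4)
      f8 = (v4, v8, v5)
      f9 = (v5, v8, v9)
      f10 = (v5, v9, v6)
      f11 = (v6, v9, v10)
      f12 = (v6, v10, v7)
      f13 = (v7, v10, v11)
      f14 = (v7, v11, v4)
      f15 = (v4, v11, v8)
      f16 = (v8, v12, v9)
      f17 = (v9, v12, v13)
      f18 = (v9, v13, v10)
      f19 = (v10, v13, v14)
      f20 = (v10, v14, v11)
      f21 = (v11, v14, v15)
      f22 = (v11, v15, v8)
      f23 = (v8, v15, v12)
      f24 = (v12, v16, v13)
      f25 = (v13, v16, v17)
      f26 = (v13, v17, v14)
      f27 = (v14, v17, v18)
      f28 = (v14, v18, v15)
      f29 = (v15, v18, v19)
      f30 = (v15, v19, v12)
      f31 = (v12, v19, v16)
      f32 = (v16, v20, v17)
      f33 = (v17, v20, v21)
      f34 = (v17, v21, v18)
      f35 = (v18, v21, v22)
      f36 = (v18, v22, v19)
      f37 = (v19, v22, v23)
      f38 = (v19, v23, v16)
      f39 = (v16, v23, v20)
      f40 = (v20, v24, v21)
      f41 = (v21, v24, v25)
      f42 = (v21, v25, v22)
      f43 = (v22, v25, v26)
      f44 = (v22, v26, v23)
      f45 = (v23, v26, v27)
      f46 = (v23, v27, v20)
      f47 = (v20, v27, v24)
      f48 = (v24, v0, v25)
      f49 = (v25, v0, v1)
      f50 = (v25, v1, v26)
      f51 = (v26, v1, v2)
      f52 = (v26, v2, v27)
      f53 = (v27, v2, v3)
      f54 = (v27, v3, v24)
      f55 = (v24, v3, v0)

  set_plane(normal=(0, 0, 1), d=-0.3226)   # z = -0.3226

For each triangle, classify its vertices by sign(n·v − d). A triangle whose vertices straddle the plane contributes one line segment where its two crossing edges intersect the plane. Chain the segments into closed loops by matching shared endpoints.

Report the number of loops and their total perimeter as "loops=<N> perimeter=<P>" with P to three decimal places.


Straddling triangles (28 of 56):
  (v2,v6,v3) [++-] → (1.2126, 0.498342, -0.3226)–(1.4526, 0, -0.3226)  len=0.5531
  (v3,v6,v7) [-+-] → (1.21259, 0.498342, -0.3226)–(0.905645, 1.13569, -0.3226)  len=0.7074
  (v3,v7,v0) [--+] → (1.98045, 0.637353, -0.3226)–(2.2874, 0, -0.3226)  len=0.7074
  (v0,v7,v4) [+-+] → (1.98045, 0.637353, -0.3226)–(1.42615, 1.78836, -0.3226)  len=1.2775
  (v6,v10,v7) [++-] → (0.366466, 1.25877, -0.3226)–(0.905645, 1.13569, -0.3226)  len=0.5530
  (v7,v10,v11) [-+-] → (0.366466, 1.25877, -0.3226)–(-0.3232, 1.41619, -0.3226)  len=0.7074
  (v7,v11,v4) [--+] → (0.736488, 1.94578, -0.3226)–(1.42615, 1.78836, -0.3226)  len=0.7074
  (v4,v11,v8) [+-+] → (0.736488, 1.94578, -0.3226)–(-0.509, 2.23006, -0.3226)  len=1.2775
  (v10,v14,v11) [++-] → (-0.755661, 1.07133, -0.3226)–(-0.3232, 1.41619, -0.3226)  len=0.5531
  (v11,v14,v15) [-+-] → (-0.755661, 1.07133, -0.3226)–(-1.30875, 0.630282, -0.3226)  len=0.7074
  (v11,v15,v8) [--+] → (-1.06208, 1.78902, -0.3226)–(-0.509, 2.23006, -0.3226)  len=0.7074
  (v8,v15,v12) [+-+] → (-1.06208, 1.78902, -0.3226)–(-2.06085, 0.992461, -0.3226)  len=1.2775
  (v14,v18,v15) [++-] → (-1.30875, 0.0771708, -0.3226)–(-1.30875, 0.630282, -0.3226)  len=0.5531
  (v15,v18,v19) [-+-] → (-1.30875, 0.0771708, -0.3226)–(-1.30875, -0.630282, -0.3226)  len=0.7075
  (v15,v19,v12) [--+] → (-2.06085, 0.285008, -0.3226)–(-2.06085, 0.992461, -0.3226)  len=0.7075
  (v12,v19,v16) [+-+] → (-2.06085, 0.285008, -0.3226)–(-2.06085, -0.992461, -0.3226)  len=1.2775
  (v18,v22,v19) [++-] → (-0.876285, -0.975145, -0.3226)–(-1.30875, -0.630282, -0.3226)  len=0.5531
  (v19,v22,v23) [-+-] → (-0.876285, -0.975145, -0.3226)–(-0.3232, -1.41619, -0.3226)  len=0.7074
  (v19,v23,v16) [--+] → (-1.50777, -1.43351, -0.3226)–(-2.06085, -0.992461, -0.3226)  len=0.7074
  (v16,v23,v20) [+-+] → (-1.50777, -1.43351, -0.3226)–(-0.509, -2.23006, -0.3226)  len=1.2775
  (v22,v26,v23) [++-] → (0.215979, -1.29311, -0.3226)–(-0.3232, -1.41619, -0.3226)  len=0.5530
  (v23,v26,v27) [-+-] → (0.215979, -1.29311, -0.3226)–(0.905645, -1.13569, -0.3226)  len=0.7074
  (v23,v27,v20) [--+] → (0.180667, -2.07264, -0.3226)–(-0.509, -2.23006, -0.3226)  len=0.7074
  (v20,v27,v24) [+-+] → (0.180667, -2.07264, -0.3226)–(1.42615, -1.78836, -0.3226)  len=1.2775
  (v26,v2,v27) [++-] → (1.14565, -0.637353, -0.3226)–(0.905645, -1.13569, -0.3226)  len=0.5531
  (v27,v2,v3) [-+-] → (1.14565, -0.637353, -0.3226)–(1.4526, 0, -0.3226)  len=0.7074
  (v27,v3,v24) [--+] → (1.7331, -1.15101, -0.3226)–(1.42615, -1.78836, -0.3226)  len=0.7074
  (v24,v3,v0) [+-+] → (1.7331, -1.15101, -0.3226)–(2.2874, 0, -0.3226)  len=1.2775

Chained into 2 loop(s):
  loop 1: 14 segments, perimeter = 8.8236
  loop 2: 14 segments, perimeter = 13.8945
Total perimeter = 22.718

loops=2 perimeter=22.718


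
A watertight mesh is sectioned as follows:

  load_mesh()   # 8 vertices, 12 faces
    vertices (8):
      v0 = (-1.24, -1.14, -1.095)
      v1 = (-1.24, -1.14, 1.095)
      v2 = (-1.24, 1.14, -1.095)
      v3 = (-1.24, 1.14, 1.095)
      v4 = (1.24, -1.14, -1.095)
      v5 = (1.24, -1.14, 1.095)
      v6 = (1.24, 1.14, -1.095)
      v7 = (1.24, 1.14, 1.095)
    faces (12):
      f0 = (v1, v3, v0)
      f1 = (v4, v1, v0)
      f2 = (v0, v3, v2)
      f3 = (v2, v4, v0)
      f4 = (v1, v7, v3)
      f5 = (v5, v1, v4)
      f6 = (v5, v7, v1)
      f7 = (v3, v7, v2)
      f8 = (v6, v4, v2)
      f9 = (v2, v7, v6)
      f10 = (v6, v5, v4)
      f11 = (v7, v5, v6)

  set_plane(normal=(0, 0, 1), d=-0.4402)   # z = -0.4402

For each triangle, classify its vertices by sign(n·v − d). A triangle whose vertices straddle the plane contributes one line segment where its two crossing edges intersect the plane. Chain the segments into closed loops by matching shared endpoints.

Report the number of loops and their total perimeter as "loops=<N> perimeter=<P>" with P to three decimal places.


Straddling triangles (8 of 12):
  (v1,v3,v0) [++-] → (-1.24, -0.45829, -0.4402)–(-1.24, -1.14, -0.4402)  len=0.6817
  (v4,v1,v0) [-+-] → (0.498491, -1.14, -0.4402)–(-1.24, -1.14, -0.4402)  len=1.7385
  (v0,v3,v2) [-+-] → (-1.24, -0.45829, -0.4402)–(-1.24, 1.14, -0.4402)  len=1.5983
  (v5,v1,v4) [++-] → (0.498491, -1.14, -0.4402)–(1.24, -1.14, -0.4402)  len=0.7415
  (v3,v7,v2) [++-] → (-0.498491, 1.14, -0.4402)–(-1.24, 1.14, -0.4402)  len=0.7415
  (v2,v7,v6) [-+-] → (-0.498491, 1.14, -0.4402)–(1.24, 1.14, -0.4402)  len=1.7385
  (v6,v5,v4) [-+-] → (1.24, 0.45829, -0.4402)–(1.24, -1.14, -0.4402)  len=1.5983
  (v7,v5,v6) [++-] → (1.24, 0.45829, -0.4402)–(1.24, 1.14, -0.4402)  len=0.6817

Chained into 1 loop(s):
  loop 1: 8 segments, perimeter = 9.5200
Total perimeter = 9.520

loops=1 perimeter=9.520


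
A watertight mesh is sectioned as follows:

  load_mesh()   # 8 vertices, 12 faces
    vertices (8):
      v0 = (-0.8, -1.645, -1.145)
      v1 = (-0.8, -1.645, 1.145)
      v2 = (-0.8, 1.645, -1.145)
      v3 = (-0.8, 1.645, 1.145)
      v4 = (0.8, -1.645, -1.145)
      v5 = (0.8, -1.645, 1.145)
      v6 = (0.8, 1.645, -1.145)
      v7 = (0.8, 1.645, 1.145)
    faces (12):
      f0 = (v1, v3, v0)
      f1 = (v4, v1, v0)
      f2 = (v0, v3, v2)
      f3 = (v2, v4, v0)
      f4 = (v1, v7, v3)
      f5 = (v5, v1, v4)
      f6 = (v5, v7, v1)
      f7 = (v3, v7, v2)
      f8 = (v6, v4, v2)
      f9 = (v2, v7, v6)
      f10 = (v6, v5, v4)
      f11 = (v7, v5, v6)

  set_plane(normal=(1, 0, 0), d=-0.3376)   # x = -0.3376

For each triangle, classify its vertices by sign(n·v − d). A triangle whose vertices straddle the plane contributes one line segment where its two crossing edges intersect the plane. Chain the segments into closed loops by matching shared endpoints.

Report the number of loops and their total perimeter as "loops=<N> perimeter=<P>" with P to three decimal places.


Straddling triangles (8 of 12):
  (v4,v1,v0) [+--] → (-0.3376, -1.645, 0.48319)–(-0.3376, -1.645, -1.145)  len=1.6282
  (v2,v4,v0) [-+-] → (-0.3376, 0.69419, -1.145)–(-0.3376, -1.645, -1.145)  len=2.3392
  (v1,v7,v3) [-+-] → (-0.3376, -0.69419, 1.145)–(-0.3376, 1.645, 1.145)  len=2.3392
  (v5,v1,v4) [+-+] → (-0.3376, -1.645, 1.145)–(-0.3376, -1.645, 0.48319)  len=0.6618
  (v5,v7,v1) [++-] → (-0.3376, -0.69419, 1.145)–(-0.3376, -1.645, 1.145)  len=0.9508
  (v3,v7,v2) [-+-] → (-0.3376, 1.645, 1.145)–(-0.3376, 1.645, -0.48319)  len=1.6282
  (v6,v4,v2) [++-] → (-0.3376, 0.69419, -1.145)–(-0.3376, 1.645, -1.145)  len=0.9508
  (v2,v7,v6) [-++] → (-0.3376, 1.645, -0.48319)–(-0.3376, 1.645, -1.145)  len=0.6618

Chained into 1 loop(s):
  loop 1: 8 segments, perimeter = 11.1600
Total perimeter = 11.160

loops=1 perimeter=11.160


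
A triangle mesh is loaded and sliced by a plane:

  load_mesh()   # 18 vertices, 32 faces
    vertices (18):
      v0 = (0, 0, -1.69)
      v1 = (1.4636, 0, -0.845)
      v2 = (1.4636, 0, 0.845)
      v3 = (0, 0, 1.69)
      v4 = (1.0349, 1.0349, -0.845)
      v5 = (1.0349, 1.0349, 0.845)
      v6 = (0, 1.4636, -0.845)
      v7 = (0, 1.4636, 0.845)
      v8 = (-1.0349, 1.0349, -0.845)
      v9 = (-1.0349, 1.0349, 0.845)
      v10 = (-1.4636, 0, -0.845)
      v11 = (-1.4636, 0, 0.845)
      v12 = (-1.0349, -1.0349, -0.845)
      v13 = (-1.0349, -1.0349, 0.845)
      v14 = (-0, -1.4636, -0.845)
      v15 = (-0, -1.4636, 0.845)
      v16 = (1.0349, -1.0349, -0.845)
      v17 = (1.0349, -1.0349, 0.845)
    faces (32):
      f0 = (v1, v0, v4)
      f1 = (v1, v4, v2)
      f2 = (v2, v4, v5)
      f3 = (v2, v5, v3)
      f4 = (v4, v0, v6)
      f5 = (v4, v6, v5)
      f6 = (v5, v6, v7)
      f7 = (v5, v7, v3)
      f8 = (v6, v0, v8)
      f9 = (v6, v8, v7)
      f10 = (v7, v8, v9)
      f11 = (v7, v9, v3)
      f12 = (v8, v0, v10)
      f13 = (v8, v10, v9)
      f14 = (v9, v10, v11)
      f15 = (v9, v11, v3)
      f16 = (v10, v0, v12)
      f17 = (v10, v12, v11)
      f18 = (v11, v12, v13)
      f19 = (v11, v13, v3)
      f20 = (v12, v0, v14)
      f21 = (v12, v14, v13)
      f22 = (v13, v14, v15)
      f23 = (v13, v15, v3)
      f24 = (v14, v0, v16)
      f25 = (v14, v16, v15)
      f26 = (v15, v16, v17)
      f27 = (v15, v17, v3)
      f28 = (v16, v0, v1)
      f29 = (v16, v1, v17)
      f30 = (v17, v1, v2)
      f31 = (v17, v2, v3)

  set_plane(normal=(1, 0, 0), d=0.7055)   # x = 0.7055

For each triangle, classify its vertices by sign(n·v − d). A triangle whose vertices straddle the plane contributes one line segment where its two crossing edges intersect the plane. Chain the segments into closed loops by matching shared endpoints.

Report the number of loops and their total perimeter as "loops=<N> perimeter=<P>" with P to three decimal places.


loops=1 perimeter=8.433

Straddling triangles (12 of 32):
  (v1,v0,v4) [+-+] → (0.7055, 0, -1.28268)–(0.7055, 0.7055, -1.11396)  len=0.7254
  (v2,v5,v3) [++-] → (0.7055, 0.7055, 1.11396)–(0.7055, 0, 1.28268)  len=0.7254
  (v4,v0,v6) [+--] → (0.7055, 0.7055, -1.11396)–(0.7055, 1.17135, -0.845)  len=0.5379
  (v4,v6,v5) [+-+] → (0.7055, 1.17135, -0.845)–(0.7055, 1.17135, 0.307087)  len=1.1521
  (v5,v6,v7) [+--] → (0.7055, 1.17135, 0.307087)–(0.7055, 1.17135, 0.845)  len=0.5379
  (v5,v7,v3) [+--] → (0.7055, 1.17135, 0.845)–(0.7055, 0.7055, 1.11396)  len=0.5379
  (v14,v0,v16) [--+] → (0.7055, -0.7055, -1.11396)–(0.7055, -1.17135, -0.845)  len=0.5379
  (v14,v16,v15) [-+-] → (0.7055, -1.17135, -0.845)–(0.7055, -1.17135, -0.307087)  len=0.5379
  (v15,v16,v17) [-++] → (0.7055, -1.17135, -0.307087)–(0.7055, -1.17135, 0.845)  len=1.1521
  (v15,v17,v3) [-+-] → (0.7055, -1.17135, 0.845)–(0.7055, -0.7055, 1.11396)  len=0.5379
  (v16,v0,v1) [+-+] → (0.7055, -0.7055, -1.11396)–(0.7055, 0, -1.28268)  len=0.7254
  (v17,v2,v3) [++-] → (0.7055, 0, 1.28268)–(0.7055, -0.7055, 1.11396)  len=0.7254

Chained into 1 loop(s):
  loop 1: 12 segments, perimeter = 8.4333
Total perimeter = 8.433


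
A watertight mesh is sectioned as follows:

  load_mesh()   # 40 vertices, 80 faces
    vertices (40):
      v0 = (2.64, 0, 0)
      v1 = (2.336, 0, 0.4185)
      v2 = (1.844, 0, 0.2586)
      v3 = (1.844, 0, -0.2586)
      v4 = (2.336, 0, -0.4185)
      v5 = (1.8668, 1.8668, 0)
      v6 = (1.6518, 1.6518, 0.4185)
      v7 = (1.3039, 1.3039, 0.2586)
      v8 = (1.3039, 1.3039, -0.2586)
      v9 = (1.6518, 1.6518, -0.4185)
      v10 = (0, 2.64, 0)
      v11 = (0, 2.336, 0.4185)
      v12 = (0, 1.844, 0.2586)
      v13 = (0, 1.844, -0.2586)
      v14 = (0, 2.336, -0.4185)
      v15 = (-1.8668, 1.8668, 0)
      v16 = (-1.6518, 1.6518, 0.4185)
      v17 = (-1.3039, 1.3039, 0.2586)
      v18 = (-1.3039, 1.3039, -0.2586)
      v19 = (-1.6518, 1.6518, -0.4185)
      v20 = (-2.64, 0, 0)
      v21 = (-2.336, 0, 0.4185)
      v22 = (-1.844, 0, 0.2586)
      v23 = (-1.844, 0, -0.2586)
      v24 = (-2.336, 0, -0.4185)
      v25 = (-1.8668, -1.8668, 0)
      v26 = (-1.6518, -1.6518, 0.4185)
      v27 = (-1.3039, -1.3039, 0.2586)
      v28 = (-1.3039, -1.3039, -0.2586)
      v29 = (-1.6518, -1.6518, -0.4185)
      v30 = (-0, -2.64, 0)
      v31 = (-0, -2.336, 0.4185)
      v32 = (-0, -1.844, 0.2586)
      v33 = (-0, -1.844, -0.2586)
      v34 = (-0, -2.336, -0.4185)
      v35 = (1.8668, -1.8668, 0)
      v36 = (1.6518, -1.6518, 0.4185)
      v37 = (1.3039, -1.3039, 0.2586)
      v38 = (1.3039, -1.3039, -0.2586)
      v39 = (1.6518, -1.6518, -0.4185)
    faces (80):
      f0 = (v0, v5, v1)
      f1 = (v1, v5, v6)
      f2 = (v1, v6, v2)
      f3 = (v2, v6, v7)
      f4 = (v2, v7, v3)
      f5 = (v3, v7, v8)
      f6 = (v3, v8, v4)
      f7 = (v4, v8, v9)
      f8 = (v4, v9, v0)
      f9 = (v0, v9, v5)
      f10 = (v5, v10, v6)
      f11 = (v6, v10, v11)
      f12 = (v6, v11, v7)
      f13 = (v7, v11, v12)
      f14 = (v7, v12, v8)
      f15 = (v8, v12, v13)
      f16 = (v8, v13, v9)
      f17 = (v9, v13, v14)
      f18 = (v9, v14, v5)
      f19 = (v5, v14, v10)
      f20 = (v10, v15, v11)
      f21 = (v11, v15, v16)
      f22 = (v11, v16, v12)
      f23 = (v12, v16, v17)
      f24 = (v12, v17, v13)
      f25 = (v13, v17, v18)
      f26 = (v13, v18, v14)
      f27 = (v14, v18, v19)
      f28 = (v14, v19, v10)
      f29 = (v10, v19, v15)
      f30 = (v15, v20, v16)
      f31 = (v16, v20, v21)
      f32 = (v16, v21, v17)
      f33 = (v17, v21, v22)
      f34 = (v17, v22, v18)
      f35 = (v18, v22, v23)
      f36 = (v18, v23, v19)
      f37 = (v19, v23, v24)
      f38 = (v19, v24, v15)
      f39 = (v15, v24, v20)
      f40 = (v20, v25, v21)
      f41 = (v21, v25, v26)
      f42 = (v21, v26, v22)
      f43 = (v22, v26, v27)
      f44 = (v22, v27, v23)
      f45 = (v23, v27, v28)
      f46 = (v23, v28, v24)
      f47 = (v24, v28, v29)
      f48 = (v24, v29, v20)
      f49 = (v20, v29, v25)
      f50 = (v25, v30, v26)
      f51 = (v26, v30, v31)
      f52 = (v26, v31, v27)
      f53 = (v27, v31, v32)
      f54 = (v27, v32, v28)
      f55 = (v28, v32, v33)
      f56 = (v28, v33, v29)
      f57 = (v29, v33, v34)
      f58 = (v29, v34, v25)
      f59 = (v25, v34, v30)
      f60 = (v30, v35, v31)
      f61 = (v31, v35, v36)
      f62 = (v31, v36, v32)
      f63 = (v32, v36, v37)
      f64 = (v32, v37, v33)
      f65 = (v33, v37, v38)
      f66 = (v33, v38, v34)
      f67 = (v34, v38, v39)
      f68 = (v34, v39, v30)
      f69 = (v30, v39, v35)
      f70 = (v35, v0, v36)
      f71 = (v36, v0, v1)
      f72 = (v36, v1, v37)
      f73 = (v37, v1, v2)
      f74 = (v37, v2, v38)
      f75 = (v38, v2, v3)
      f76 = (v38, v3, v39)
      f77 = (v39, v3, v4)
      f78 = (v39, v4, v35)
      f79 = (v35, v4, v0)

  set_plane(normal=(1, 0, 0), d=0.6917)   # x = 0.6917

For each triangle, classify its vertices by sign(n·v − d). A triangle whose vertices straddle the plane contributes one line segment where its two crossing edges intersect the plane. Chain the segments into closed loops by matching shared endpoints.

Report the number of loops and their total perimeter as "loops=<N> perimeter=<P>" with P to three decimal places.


loops=2 perimeter=5.173

Straddling triangles (20 of 80):
  (v5,v10,v6) [+-+] → (0.6917, 2.35351, 0)–(0.6917, 2.22619, 0.175249)  len=0.2166
  (v6,v10,v11) [+--] → (0.6917, 2.22619, 0.175249)–(0.6917, 2.04949, 0.4185)  len=0.3007
  (v6,v11,v7) [+-+] → (0.6917, 2.04949, 0.4185)–(0.6917, 1.78849, 0.333675)  len=0.2744
  (v7,v11,v12) [+--] → (0.6917, 1.78849, 0.333675)–(0.6917, 1.55748, 0.2586)  len=0.2429
  (v7,v12,v8) [+-+] → (0.6917, 1.55748, 0.2586)–(0.6917, 1.55748, -0.0157671)  len=0.2744
  (v8,v12,v13) [+--] → (0.6917, 1.55748, -0.0157671)–(0.6917, 1.55748, -0.2586)  len=0.2428
  (v8,v13,v9) [+-+] → (0.6917, 1.55748, -0.2586)–(0.6917, 1.76352, -0.325559)  len=0.2166
  (v9,v13,v14) [+--] → (0.6917, 1.76352, -0.325559)–(0.6917, 2.04949, -0.4185)  len=0.3007
  (v9,v14,v5) [+-+] → (0.6917, 2.04949, -0.4185)–(0.6917, 2.16215, -0.263434)  len=0.1917
  (v5,v14,v10) [+--] → (0.6917, 2.16215, -0.263434)–(0.6917, 2.35351, 0)  len=0.3256
  (v30,v35,v31) [-+-] → (0.6917, -2.35351, 0)–(0.6917, -2.16215, 0.263434)  len=0.3256
  (v31,v35,v36) [-++] → (0.6917, -2.16215, 0.263434)–(0.6917, -2.04949, 0.4185)  len=0.1917
  (v31,v36,v32) [-+-] → (0.6917, -2.04949, 0.4185)–(0.6917, -1.76352, 0.325559)  len=0.3007
  (v32,v36,v37) [-++] → (0.6917, -1.76352, 0.325559)–(0.6917, -1.55748, 0.2586)  len=0.2166
  (v32,v37,v33) [-+-] → (0.6917, -1.55748, 0.2586)–(0.6917, -1.55748, 0.0157671)  len=0.2428
  (v33,v37,v38) [-++] → (0.6917, -1.55748, 0.0157671)–(0.6917, -1.55748, -0.2586)  len=0.2744
  (v33,v38,v34) [-+-] → (0.6917, -1.55748, -0.2586)–(0.6917, -1.78849, -0.333675)  len=0.2429
  (v34,v38,v39) [-++] → (0.6917, -1.78849, -0.333675)–(0.6917, -2.04949, -0.4185)  len=0.2744
  (v34,v39,v30) [-+-] → (0.6917, -2.04949, -0.4185)–(0.6917, -2.22619, -0.175249)  len=0.3007
  (v30,v39,v35) [-++] → (0.6917, -2.22619, -0.175249)–(0.6917, -2.35351, 0)  len=0.2166

Chained into 2 loop(s):
  loop 1: 10 segments, perimeter = 2.5864
  loop 2: 10 segments, perimeter = 2.5864
Total perimeter = 5.173


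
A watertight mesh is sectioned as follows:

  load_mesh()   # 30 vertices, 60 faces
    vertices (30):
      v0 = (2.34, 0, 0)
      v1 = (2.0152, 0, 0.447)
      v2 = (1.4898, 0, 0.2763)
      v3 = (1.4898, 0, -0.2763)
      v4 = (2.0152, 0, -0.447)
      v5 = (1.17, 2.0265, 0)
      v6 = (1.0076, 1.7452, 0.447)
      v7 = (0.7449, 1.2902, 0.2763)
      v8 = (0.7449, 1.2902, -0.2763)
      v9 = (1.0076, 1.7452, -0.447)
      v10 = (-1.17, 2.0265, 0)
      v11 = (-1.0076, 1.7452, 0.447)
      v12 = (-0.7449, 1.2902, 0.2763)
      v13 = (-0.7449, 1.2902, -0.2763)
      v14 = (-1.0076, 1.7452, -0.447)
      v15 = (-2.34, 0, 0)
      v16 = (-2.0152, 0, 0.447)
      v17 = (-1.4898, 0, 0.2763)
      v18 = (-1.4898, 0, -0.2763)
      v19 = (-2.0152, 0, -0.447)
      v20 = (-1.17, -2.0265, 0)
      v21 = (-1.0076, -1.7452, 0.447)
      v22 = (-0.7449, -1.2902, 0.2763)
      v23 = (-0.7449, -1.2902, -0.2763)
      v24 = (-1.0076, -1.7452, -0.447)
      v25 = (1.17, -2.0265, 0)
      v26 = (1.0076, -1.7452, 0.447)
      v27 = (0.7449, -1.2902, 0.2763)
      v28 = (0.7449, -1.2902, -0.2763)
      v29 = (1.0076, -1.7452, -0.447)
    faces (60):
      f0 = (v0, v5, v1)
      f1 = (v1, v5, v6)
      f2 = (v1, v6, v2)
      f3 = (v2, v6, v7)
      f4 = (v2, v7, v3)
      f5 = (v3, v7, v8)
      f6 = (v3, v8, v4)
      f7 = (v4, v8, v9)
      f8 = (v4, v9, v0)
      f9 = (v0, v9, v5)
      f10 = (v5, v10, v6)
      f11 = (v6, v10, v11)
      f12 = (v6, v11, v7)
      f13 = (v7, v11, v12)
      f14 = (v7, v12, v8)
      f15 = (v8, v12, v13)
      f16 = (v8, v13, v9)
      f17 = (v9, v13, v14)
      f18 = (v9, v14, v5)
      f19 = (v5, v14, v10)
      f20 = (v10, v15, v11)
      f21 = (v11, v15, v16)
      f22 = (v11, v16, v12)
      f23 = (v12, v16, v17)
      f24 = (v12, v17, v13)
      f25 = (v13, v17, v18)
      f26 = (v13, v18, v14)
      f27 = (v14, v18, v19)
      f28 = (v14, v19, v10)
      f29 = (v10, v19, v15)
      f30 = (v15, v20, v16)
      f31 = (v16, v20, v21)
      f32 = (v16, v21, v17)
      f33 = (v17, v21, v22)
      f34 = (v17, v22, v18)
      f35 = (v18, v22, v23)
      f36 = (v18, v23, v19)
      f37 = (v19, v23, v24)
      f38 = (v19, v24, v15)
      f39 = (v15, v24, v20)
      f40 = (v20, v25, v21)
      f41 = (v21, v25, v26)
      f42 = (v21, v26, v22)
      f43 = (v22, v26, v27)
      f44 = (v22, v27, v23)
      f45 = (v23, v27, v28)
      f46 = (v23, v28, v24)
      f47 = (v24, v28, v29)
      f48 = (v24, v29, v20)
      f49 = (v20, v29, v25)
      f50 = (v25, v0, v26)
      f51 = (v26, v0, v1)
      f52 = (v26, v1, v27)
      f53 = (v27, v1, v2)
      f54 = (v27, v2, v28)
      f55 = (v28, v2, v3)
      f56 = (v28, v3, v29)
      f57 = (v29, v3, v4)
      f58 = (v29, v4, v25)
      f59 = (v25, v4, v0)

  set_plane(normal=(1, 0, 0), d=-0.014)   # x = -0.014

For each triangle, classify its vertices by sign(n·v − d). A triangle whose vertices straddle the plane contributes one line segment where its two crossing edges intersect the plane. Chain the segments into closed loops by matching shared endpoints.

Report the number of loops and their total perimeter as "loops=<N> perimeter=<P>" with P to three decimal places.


loops=2 perimeter=5.162

Straddling triangles (20 of 60):
  (v5,v10,v6) [+-+] → (-0.014, 2.0265, 0)–(-0.014, 1.87717, 0.237294)  len=0.2804
  (v6,v10,v11) [+--] → (-0.014, 1.87717, 0.237294)–(-0.014, 1.7452, 0.447)  len=0.2478
  (v6,v11,v7) [+-+] → (-0.014, 1.7452, 0.447)–(-0.014, 1.48723, 0.35022)  len=0.2755
  (v7,v11,v12) [+--] → (-0.014, 1.48723, 0.35022)–(-0.014, 1.2902, 0.2763)  len=0.2104
  (v7,v12,v8) [+-+] → (-0.014, 1.2902, 0.2763)–(-0.014, 1.2902, 0.00519291)  len=0.2711
  (v8,v12,v13) [+--] → (-0.014, 1.2902, 0.00519291)–(-0.014, 1.2902, -0.2763)  len=0.2815
  (v8,v13,v9) [+-+] → (-0.014, 1.2902, -0.2763)–(-0.014, 1.47996, -0.347492)  len=0.2027
  (v9,v13,v14) [+--] → (-0.014, 1.47996, -0.347492)–(-0.014, 1.7452, -0.447)  len=0.2833
  (v9,v14,v5) [+-+] → (-0.014, 1.7452, -0.447)–(-0.014, 1.87355, -0.243042)  len=0.2410
  (v5,v14,v10) [+--] → (-0.014, 1.87355, -0.243042)–(-0.014, 2.0265, 0)  len=0.2872
  (v20,v25,v21) [-+-] → (-0.014, -2.0265, 0)–(-0.014, -1.87355, 0.243042)  len=0.2872
  (v21,v25,v26) [-++] → (-0.014, -1.87355, 0.243042)–(-0.014, -1.7452, 0.447)  len=0.2410
  (v21,v26,v22) [-+-] → (-0.014, -1.7452, 0.447)–(-0.014, -1.47996, 0.347492)  len=0.2833
  (v22,v26,v27) [-++] → (-0.014, -1.47996, 0.347492)–(-0.014, -1.2902, 0.2763)  len=0.2027
  (v22,v27,v23) [-+-] → (-0.014, -1.2902, 0.2763)–(-0.014, -1.2902, -0.00519291)  len=0.2815
  (v23,v27,v28) [-++] → (-0.014, -1.2902, -0.00519291)–(-0.014, -1.2902, -0.2763)  len=0.2711
  (v23,v28,v24) [-+-] → (-0.014, -1.2902, -0.2763)–(-0.014, -1.48723, -0.35022)  len=0.2104
  (v24,v28,v29) [-++] → (-0.014, -1.48723, -0.35022)–(-0.014, -1.7452, -0.447)  len=0.2755
  (v24,v29,v20) [-+-] → (-0.014, -1.7452, -0.447)–(-0.014, -1.87717, -0.237294)  len=0.2478
  (v20,v29,v25) [-++] → (-0.014, -1.87717, -0.237294)–(-0.014, -2.0265, 0)  len=0.2804

Chained into 2 loop(s):
  loop 1: 10 segments, perimeter = 2.5808
  loop 2: 10 segments, perimeter = 2.5808
Total perimeter = 5.162
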